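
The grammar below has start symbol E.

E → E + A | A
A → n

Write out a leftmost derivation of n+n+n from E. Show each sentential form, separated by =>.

E => E+A => E+A+A => A+A+A => n+A+A => n+n+A => n+n+n

E => E+A   [E → E + A]
E+A => E+A+A   [E → E + A]
E+A+A => A+A+A   [E → A]
A+A+A => n+A+A   [A → n]
n+A+A => n+n+A   [A → n]
n+n+A => n+n+n   [A → n]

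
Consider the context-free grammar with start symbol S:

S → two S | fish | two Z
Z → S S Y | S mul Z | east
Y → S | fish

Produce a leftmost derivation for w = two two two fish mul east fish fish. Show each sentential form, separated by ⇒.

S ⇒ two Z   [S → two Z]
two Z ⇒ two S S Y   [Z → S S Y]
two S S Y ⇒ two two Z S Y   [S → two Z]
two two Z S Y ⇒ two two S mul Z S Y   [Z → S mul Z]
two two S mul Z S Y ⇒ two two two S mul Z S Y   [S → two S]
two two two S mul Z S Y ⇒ two two two fish mul Z S Y   [S → fish]
two two two fish mul Z S Y ⇒ two two two fish mul east S Y   [Z → east]
two two two fish mul east S Y ⇒ two two two fish mul east fish Y   [S → fish]
two two two fish mul east fish Y ⇒ two two two fish mul east fish fish   [Y → fish]

S ⇒ two Z ⇒ two S S Y ⇒ two two Z S Y ⇒ two two S mul Z S Y ⇒ two two two S mul Z S Y ⇒ two two two fish mul Z S Y ⇒ two two two fish mul east S Y ⇒ two two two fish mul east fish Y ⇒ two two two fish mul east fish fish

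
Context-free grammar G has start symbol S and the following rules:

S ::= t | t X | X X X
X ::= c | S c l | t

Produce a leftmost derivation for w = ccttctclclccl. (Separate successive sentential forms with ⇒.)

S ⇒ XXX ⇒ cXX ⇒ ccX ⇒ ccScl ⇒ ccXXXcl ⇒ cctXXcl ⇒ cctSclXcl ⇒ cctXXXclXcl ⇒ ccttXXclXcl ⇒ ccttcXclXcl ⇒ ccttcSclclXcl ⇒ ccttctclclXcl ⇒ ccttctclclccl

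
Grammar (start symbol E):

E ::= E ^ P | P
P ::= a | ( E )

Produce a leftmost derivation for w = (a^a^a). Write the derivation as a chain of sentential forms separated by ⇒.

E ⇒ P ⇒ (E) ⇒ (E^P) ⇒ (E^P^P) ⇒ (P^P^P) ⇒ (a^P^P) ⇒ (a^a^P) ⇒ (a^a^a)

E ⇒ P   [E ::= P]
P ⇒ (E)   [P ::= ( E )]
(E) ⇒ (E^P)   [E ::= E ^ P]
(E^P) ⇒ (E^P^P)   [E ::= E ^ P]
(E^P^P) ⇒ (P^P^P)   [E ::= P]
(P^P^P) ⇒ (a^P^P)   [P ::= a]
(a^P^P) ⇒ (a^a^P)   [P ::= a]
(a^a^P) ⇒ (a^a^a)   [P ::= a]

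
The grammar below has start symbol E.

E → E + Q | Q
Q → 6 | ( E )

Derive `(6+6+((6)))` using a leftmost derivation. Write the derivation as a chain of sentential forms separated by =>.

E => Q => (E) => (E+Q) => (E+Q+Q) => (Q+Q+Q) => (6+Q+Q) => (6+6+Q) => (6+6+(E)) => (6+6+(Q)) => (6+6+((E))) => (6+6+((Q))) => (6+6+((6)))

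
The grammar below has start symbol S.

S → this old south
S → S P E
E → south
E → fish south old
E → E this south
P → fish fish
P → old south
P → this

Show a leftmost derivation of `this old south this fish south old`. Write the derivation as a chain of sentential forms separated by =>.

S => S P E   [S → S P E]
S P E => this old south P E   [S → this old south]
this old south P E => this old south this E   [P → this]
this old south this E => this old south this fish south old   [E → fish south old]

S => S P E => this old south P E => this old south this E => this old south this fish south old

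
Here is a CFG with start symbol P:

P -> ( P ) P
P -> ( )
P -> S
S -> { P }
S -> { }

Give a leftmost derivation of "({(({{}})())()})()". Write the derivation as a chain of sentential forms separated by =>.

P => (P)P => (S)P => ({P})P => ({(P)P})P => ({((P)P)P})P => ({((S)P)P})P => ({(({P})P)P})P => ({(({S})P)P})P => ({(({{}})P)P})P => ({(({{}})())P})P => ({(({{}})())()})P => ({(({{}})())()})()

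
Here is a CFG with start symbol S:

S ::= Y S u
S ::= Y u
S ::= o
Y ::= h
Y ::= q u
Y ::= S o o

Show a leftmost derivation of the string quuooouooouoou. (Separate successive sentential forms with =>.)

S=>Yu=>Soou=>YSuoou=>SooSuoou=>YSuooSuoou=>SooSuooSuoou=>YuooSuooSuoou=>quuooSuooSuoou=>quuooouooSuoou=>quuooouooouoou

S => Yu   [S ::= Y u]
Yu => Soou   [Y ::= S o o]
Soou => YSuoou   [S ::= Y S u]
YSuoou => SooSuoou   [Y ::= S o o]
SooSuoou => YSuooSuoou   [S ::= Y S u]
YSuooSuoou => SooSuooSuoou   [Y ::= S o o]
SooSuooSuoou => YuooSuooSuoou   [S ::= Y u]
YuooSuooSuoou => quuooSuooSuoou   [Y ::= q u]
quuooSuooSuoou => quuooouooSuoou   [S ::= o]
quuooouooSuoou => quuooouooouoou   [S ::= o]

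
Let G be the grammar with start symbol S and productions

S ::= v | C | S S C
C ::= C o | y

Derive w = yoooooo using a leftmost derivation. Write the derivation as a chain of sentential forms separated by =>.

S => C   [S ::= C]
C => Co   [C ::= C o]
Co => Coo   [C ::= C o]
Coo => Cooo   [C ::= C o]
Cooo => Coooo   [C ::= C o]
Coooo => Cooooo   [C ::= C o]
Cooooo => Coooooo   [C ::= C o]
Coooooo => yoooooo   [C ::= y]

S=>C=>Co=>Coo=>Cooo=>Coooo=>Cooooo=>Coooooo=>yoooooo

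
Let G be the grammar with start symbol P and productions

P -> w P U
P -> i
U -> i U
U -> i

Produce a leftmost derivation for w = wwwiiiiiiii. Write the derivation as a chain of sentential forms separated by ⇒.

P ⇒ wPU ⇒ wwPUU ⇒ wwwPUUU ⇒ wwwiUUU ⇒ wwwiiUUU ⇒ wwwiiiUUU ⇒ wwwiiiiUUU ⇒ wwwiiiiiUUU ⇒ wwwiiiiiiUU ⇒ wwwiiiiiiiU ⇒ wwwiiiiiiii

P ⇒ wPU   [P -> w P U]
wPU ⇒ wwPUU   [P -> w P U]
wwPUU ⇒ wwwPUUU   [P -> w P U]
wwwPUUU ⇒ wwwiUUU   [P -> i]
wwwiUUU ⇒ wwwiiUUU   [U -> i U]
wwwiiUUU ⇒ wwwiiiUUU   [U -> i U]
wwwiiiUUU ⇒ wwwiiiiUUU   [U -> i U]
wwwiiiiUUU ⇒ wwwiiiiiUUU   [U -> i U]
wwwiiiiiUUU ⇒ wwwiiiiiiUU   [U -> i]
wwwiiiiiiUU ⇒ wwwiiiiiiiU   [U -> i]
wwwiiiiiiiU ⇒ wwwiiiiiiii   [U -> i]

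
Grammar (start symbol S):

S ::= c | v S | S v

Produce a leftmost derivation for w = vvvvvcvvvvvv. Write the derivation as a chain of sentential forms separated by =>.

S=>Sv=>Svv=>Svvv=>vSvvv=>vvSvvv=>vvvSvvv=>vvvvSvvv=>vvvvSvvvv=>vvvvSvvvvv=>vvvvSvvvvvv=>vvvvvSvvvvvv=>vvvvvcvvvvvv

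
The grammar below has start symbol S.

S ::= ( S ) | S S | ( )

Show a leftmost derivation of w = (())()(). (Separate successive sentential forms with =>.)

S => SS => SSS => (S)SS => (())SS => (())()S => (())()()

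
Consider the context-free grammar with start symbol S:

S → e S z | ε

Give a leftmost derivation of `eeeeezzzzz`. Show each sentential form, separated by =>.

S=>eSz=>eeSzz=>eeeSzzz=>eeeeSzzzz=>eeeeeSzzzzz=>eeeeezzzzz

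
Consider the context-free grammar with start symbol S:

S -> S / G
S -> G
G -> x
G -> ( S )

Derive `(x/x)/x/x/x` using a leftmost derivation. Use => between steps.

S => S/G   [S -> S / G]
S/G => S/G/G   [S -> S / G]
S/G/G => S/G/G/G   [S -> S / G]
S/G/G/G => G/G/G/G   [S -> G]
G/G/G/G => (S)/G/G/G   [G -> ( S )]
(S)/G/G/G => (S/G)/G/G/G   [S -> S / G]
(S/G)/G/G/G => (G/G)/G/G/G   [S -> G]
(G/G)/G/G/G => (x/G)/G/G/G   [G -> x]
(x/G)/G/G/G => (x/x)/G/G/G   [G -> x]
(x/x)/G/G/G => (x/x)/x/G/G   [G -> x]
(x/x)/x/G/G => (x/x)/x/x/G   [G -> x]
(x/x)/x/x/G => (x/x)/x/x/x   [G -> x]

S=>S/G=>S/G/G=>S/G/G/G=>G/G/G/G=>(S)/G/G/G=>(S/G)/G/G/G=>(G/G)/G/G/G=>(x/G)/G/G/G=>(x/x)/G/G/G=>(x/x)/x/G/G=>(x/x)/x/x/G=>(x/x)/x/x/x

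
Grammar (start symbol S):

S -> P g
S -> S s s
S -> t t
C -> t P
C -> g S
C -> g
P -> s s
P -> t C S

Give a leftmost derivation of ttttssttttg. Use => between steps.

S => Pg => tCSg => ttPSg => tttCSSg => ttttPSSg => ttttssSSg => ttttssttSg => ttttssttttg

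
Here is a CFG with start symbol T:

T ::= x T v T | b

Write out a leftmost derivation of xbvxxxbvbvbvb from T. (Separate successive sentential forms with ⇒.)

T ⇒ xTvT   [T ::= x T v T]
xTvT ⇒ xbvT   [T ::= b]
xbvT ⇒ xbvxTvT   [T ::= x T v T]
xbvxTvT ⇒ xbvxxTvTvT   [T ::= x T v T]
xbvxxTvTvT ⇒ xbvxxxTvTvTvT   [T ::= x T v T]
xbvxxxTvTvTvT ⇒ xbvxxxbvTvTvT   [T ::= b]
xbvxxxbvTvTvT ⇒ xbvxxxbvbvTvT   [T ::= b]
xbvxxxbvbvTvT ⇒ xbvxxxbvbvbvT   [T ::= b]
xbvxxxbvbvbvT ⇒ xbvxxxbvbvbvb   [T ::= b]

T ⇒ xTvT ⇒ xbvT ⇒ xbvxTvT ⇒ xbvxxTvTvT ⇒ xbvxxxTvTvTvT ⇒ xbvxxxbvTvTvT ⇒ xbvxxxbvbvTvT ⇒ xbvxxxbvbvbvT ⇒ xbvxxxbvbvbvb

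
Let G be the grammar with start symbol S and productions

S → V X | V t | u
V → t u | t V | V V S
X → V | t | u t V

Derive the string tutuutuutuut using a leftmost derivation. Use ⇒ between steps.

S ⇒ VX ⇒ VVSX ⇒ VVSVSX ⇒ VVSVSVSX ⇒ tuVSVSVSX ⇒ tutuSVSVSX ⇒ tutuuVSVSX ⇒ tutuutuSVSX ⇒ tutuutuuVSX ⇒ tutuutuutuSX ⇒ tutuutuutuuX ⇒ tutuutuutuut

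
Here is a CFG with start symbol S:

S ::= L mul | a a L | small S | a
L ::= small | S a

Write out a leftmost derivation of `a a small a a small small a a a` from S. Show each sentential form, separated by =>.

S => a a L => a a S a => a a small S a => a a small a a L a => a a small a a S a a => a a small a a small S a a => a a small a a small small S a a => a a small a a small small a a a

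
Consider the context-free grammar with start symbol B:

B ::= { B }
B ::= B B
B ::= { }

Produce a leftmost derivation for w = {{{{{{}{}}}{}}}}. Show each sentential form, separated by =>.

B => {B}   [B ::= { B }]
{B} => {{B}}   [B ::= { B }]
{{B}} => {{{B}}}   [B ::= { B }]
{{{B}}} => {{{BB}}}   [B ::= B B]
{{{BB}}} => {{{{B}B}}}   [B ::= { B }]
{{{{B}B}}} => {{{{{B}}B}}}   [B ::= { B }]
{{{{{B}}B}}} => {{{{{BB}}B}}}   [B ::= B B]
{{{{{BB}}B}}} => {{{{{{}B}}B}}}   [B ::= { }]
{{{{{{}B}}B}}} => {{{{{{}{}}}B}}}   [B ::= { }]
{{{{{{}{}}}B}}} => {{{{{{}{}}}{}}}}   [B ::= { }]

B => {B} => {{B}} => {{{B}}} => {{{BB}}} => {{{{B}B}}} => {{{{{B}}B}}} => {{{{{BB}}B}}} => {{{{{{}B}}B}}} => {{{{{{}{}}}B}}} => {{{{{{}{}}}{}}}}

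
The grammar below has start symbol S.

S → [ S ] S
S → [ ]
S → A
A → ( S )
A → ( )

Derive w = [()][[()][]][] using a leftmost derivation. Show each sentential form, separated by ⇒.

S ⇒ [S]S ⇒ [A]S ⇒ [()]S ⇒ [()][S]S ⇒ [()][[S]S]S ⇒ [()][[A]S]S ⇒ [()][[()]S]S ⇒ [()][[()][]]S ⇒ [()][[()][]][]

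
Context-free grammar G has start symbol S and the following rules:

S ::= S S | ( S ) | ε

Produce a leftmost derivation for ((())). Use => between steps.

S => (S) => (SS) => (SSS) => (SSSS) => ((S)SSS) => ((SS)SSS) => (((S)S)SSS) => ((()S)SSS) => ((())SSS) => ((())SS) => ((())S) => ((()))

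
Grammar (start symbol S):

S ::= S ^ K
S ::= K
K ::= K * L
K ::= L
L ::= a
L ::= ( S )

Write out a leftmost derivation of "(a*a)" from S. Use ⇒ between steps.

S ⇒ K   [S ::= K]
K ⇒ L   [K ::= L]
L ⇒ (S)   [L ::= ( S )]
(S) ⇒ (K)   [S ::= K]
(K) ⇒ (K*L)   [K ::= K * L]
(K*L) ⇒ (L*L)   [K ::= L]
(L*L) ⇒ (a*L)   [L ::= a]
(a*L) ⇒ (a*a)   [L ::= a]

S ⇒ K ⇒ L ⇒ (S) ⇒ (K) ⇒ (K*L) ⇒ (L*L) ⇒ (a*L) ⇒ (a*a)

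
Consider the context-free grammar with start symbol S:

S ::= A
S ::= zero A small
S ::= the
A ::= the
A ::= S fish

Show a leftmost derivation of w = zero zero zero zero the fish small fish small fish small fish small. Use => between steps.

S => zero A small   [S ::= zero A small]
zero A small => zero S fish small   [A ::= S fish]
zero S fish small => zero zero A small fish small   [S ::= zero A small]
zero zero A small fish small => zero zero S fish small fish small   [A ::= S fish]
zero zero S fish small fish small => zero zero zero A small fish small fish small   [S ::= zero A small]
zero zero zero A small fish small fish small => zero zero zero S fish small fish small fish small   [A ::= S fish]
zero zero zero S fish small fish small fish small => zero zero zero zero A small fish small fish small fish small   [S ::= zero A small]
zero zero zero zero A small fish small fish small fish small => zero zero zero zero S fish small fish small fish small fish small   [A ::= S fish]
zero zero zero zero S fish small fish small fish small fish small => zero zero zero zero the fish small fish small fish small fish small   [S ::= the]

S => zero A small => zero S fish small => zero zero A small fish small => zero zero S fish small fish small => zero zero zero A small fish small fish small => zero zero zero S fish small fish small fish small => zero zero zero zero A small fish small fish small fish small => zero zero zero zero S fish small fish small fish small fish small => zero zero zero zero the fish small fish small fish small fish small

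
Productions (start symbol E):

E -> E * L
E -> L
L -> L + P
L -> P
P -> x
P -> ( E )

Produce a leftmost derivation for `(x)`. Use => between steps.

E => L   [E -> L]
L => P   [L -> P]
P => (E)   [P -> ( E )]
(E) => (L)   [E -> L]
(L) => (P)   [L -> P]
(P) => (x)   [P -> x]

E=>L=>P=>(E)=>(L)=>(P)=>(x)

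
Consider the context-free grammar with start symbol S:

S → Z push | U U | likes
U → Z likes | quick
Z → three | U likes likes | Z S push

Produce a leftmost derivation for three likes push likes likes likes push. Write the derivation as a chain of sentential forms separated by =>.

S => Z push   [S → Z push]
Z push => U likes likes push   [Z → U likes likes]
U likes likes push => Z likes likes likes push   [U → Z likes]
Z likes likes likes push => Z S push likes likes likes push   [Z → Z S push]
Z S push likes likes likes push => three S push likes likes likes push   [Z → three]
three S push likes likes likes push => three likes push likes likes likes push   [S → likes]

S => Z push => U likes likes push => Z likes likes likes push => Z S push likes likes likes push => three S push likes likes likes push => three likes push likes likes likes push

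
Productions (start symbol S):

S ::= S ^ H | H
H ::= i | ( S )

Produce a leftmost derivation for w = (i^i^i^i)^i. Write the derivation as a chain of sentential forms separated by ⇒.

S ⇒ S^H   [S ::= S ^ H]
S^H ⇒ H^H   [S ::= H]
H^H ⇒ (S)^H   [H ::= ( S )]
(S)^H ⇒ (S^H)^H   [S ::= S ^ H]
(S^H)^H ⇒ (S^H^H)^H   [S ::= S ^ H]
(S^H^H)^H ⇒ (S^H^H^H)^H   [S ::= S ^ H]
(S^H^H^H)^H ⇒ (H^H^H^H)^H   [S ::= H]
(H^H^H^H)^H ⇒ (i^H^H^H)^H   [H ::= i]
(i^H^H^H)^H ⇒ (i^i^H^H)^H   [H ::= i]
(i^i^H^H)^H ⇒ (i^i^i^H)^H   [H ::= i]
(i^i^i^H)^H ⇒ (i^i^i^i)^H   [H ::= i]
(i^i^i^i)^H ⇒ (i^i^i^i)^i   [H ::= i]

S⇒S^H⇒H^H⇒(S)^H⇒(S^H)^H⇒(S^H^H)^H⇒(S^H^H^H)^H⇒(H^H^H^H)^H⇒(i^H^H^H)^H⇒(i^i^H^H)^H⇒(i^i^i^H)^H⇒(i^i^i^i)^H⇒(i^i^i^i)^i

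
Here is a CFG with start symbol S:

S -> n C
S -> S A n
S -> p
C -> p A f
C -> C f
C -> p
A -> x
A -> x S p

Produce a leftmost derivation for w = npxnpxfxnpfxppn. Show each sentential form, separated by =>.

S => SAn   [S -> S A n]
SAn => nCAn   [S -> n C]
nCAn => npAfAn   [C -> p A f]
npAfAn => npxSpfAn   [A -> x S p]
npxSpfAn => npxSAnpfAn   [S -> S A n]
npxSAnpfAn => npxnCAnpfAn   [S -> n C]
npxnCAnpfAn => npxnpAfAnpfAn   [C -> p A f]
npxnpAfAnpfAn => npxnpxfAnpfAn   [A -> x]
npxnpxfAnpfAn => npxnpxfxnpfAn   [A -> x]
npxnpxfxnpfAn => npxnpxfxnpfxSpn   [A -> x S p]
npxnpxfxnpfxSpn => npxnpxfxnpfxppn   [S -> p]

S => SAn => nCAn => npAfAn => npxSpfAn => npxSAnpfAn => npxnCAnpfAn => npxnpAfAnpfAn => npxnpxfAnpfAn => npxnpxfxnpfAn => npxnpxfxnpfxSpn => npxnpxfxnpfxppn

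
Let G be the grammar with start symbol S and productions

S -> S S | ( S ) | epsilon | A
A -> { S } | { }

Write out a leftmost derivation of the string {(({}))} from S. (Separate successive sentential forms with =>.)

S => A   [S -> A]
A => {S}   [A -> { S }]
{S} => {(S)}   [S -> ( S )]
{(S)} => {(SS)}   [S -> S S]
{(SS)} => {((S)S)}   [S -> ( S )]
{((S)S)} => {((SS)S)}   [S -> S S]
{((SS)S)} => {((AS)S)}   [S -> A]
{((AS)S)} => {(({}S)S)}   [A -> { }]
{(({}S)S)} => {(({})S)}   [S -> epsilon]
{(({})S)} => {(({}))}   [S -> epsilon]

S=>A=>{S}=>{(S)}=>{(SS)}=>{((S)S)}=>{((SS)S)}=>{((AS)S)}=>{(({}S)S)}=>{(({})S)}=>{(({}))}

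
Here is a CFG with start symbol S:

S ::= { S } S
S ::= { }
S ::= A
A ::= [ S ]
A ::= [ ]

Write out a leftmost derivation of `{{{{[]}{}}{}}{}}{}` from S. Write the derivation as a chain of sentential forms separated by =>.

S => {S}S   [S ::= { S } S]
{S}S => {{S}S}S   [S ::= { S } S]
{{S}S}S => {{{S}S}S}S   [S ::= { S } S]
{{{S}S}S}S => {{{{S}S}S}S}S   [S ::= { S } S]
{{{{S}S}S}S}S => {{{{A}S}S}S}S   [S ::= A]
{{{{A}S}S}S}S => {{{{[]}S}S}S}S   [A ::= [ ]]
{{{{[]}S}S}S}S => {{{{[]}{}}S}S}S   [S ::= { }]
{{{{[]}{}}S}S}S => {{{{[]}{}}{}}S}S   [S ::= { }]
{{{{[]}{}}{}}S}S => {{{{[]}{}}{}}{}}S   [S ::= { }]
{{{{[]}{}}{}}{}}S => {{{{[]}{}}{}}{}}{}   [S ::= { }]

S => {S}S => {{S}S}S => {{{S}S}S}S => {{{{S}S}S}S}S => {{{{A}S}S}S}S => {{{{[]}S}S}S}S => {{{{[]}{}}S}S}S => {{{{[]}{}}{}}S}S => {{{{[]}{}}{}}{}}S => {{{{[]}{}}{}}{}}{}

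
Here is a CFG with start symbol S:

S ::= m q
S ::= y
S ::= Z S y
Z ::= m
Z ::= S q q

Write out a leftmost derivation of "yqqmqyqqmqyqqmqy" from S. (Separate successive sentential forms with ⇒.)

S ⇒ ZSy   [S ::= Z S y]
ZSy ⇒ SqqSy   [Z ::= S q q]
SqqSy ⇒ ZSyqqSy   [S ::= Z S y]
ZSyqqSy ⇒ SqqSyqqSy   [Z ::= S q q]
SqqSyqqSy ⇒ ZSyqqSyqqSy   [S ::= Z S y]
ZSyqqSyqqSy ⇒ SqqSyqqSyqqSy   [Z ::= S q q]
SqqSyqqSyqqSy ⇒ yqqSyqqSyqqSy   [S ::= y]
yqqSyqqSyqqSy ⇒ yqqmqyqqSyqqSy   [S ::= m q]
yqqmqyqqSyqqSy ⇒ yqqmqyqqmqyqqSy   [S ::= m q]
yqqmqyqqmqyqqSy ⇒ yqqmqyqqmqyqqmqy   [S ::= m q]

S ⇒ ZSy ⇒ SqqSy ⇒ ZSyqqSy ⇒ SqqSyqqSy ⇒ ZSyqqSyqqSy ⇒ SqqSyqqSyqqSy ⇒ yqqSyqqSyqqSy ⇒ yqqmqyqqSyqqSy ⇒ yqqmqyqqmqyqqSy ⇒ yqqmqyqqmqyqqmqy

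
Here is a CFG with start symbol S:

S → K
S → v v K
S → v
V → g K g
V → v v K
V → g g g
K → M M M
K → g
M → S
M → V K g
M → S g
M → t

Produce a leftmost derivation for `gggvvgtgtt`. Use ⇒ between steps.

S ⇒ K   [S → K]
K ⇒ MMM   [K → M M M]
MMM ⇒ VKgMM   [M → V K g]
VKgMM ⇒ gggKgMM   [V → g g g]
gggKgMM ⇒ gggMMMgMM   [K → M M M]
gggMMMgMM ⇒ gggSMMgMM   [M → S]
gggSMMgMM ⇒ gggvMMgMM   [S → v]
gggvMMgMM ⇒ gggvSgMgMM   [M → S g]
gggvSgMgMM ⇒ gggvvgMgMM   [S → v]
gggvvgMgMM ⇒ gggvvgtgMM   [M → t]
gggvvgtgMM ⇒ gggvvgtgtM   [M → t]
gggvvgtgtM ⇒ gggvvgtgtt   [M → t]

S ⇒ K ⇒ MMM ⇒ VKgMM ⇒ gggKgMM ⇒ gggMMMgMM ⇒ gggSMMgMM ⇒ gggvMMgMM ⇒ gggvSgMgMM ⇒ gggvvgMgMM ⇒ gggvvgtgMM ⇒ gggvvgtgtM ⇒ gggvvgtgtt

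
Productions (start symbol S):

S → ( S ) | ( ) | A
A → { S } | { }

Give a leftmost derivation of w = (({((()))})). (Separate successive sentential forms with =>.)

S => (S)   [S → ( S )]
(S) => ((S))   [S → ( S )]
((S)) => ((A))   [S → A]
((A)) => (({S}))   [A → { S }]
(({S})) => (({(S)}))   [S → ( S )]
(({(S)})) => (({((S))}))   [S → ( S )]
(({((S))})) => (({((()))}))   [S → ( )]

S => (S) => ((S)) => ((A)) => (({S})) => (({(S)})) => (({((S))})) => (({((()))}))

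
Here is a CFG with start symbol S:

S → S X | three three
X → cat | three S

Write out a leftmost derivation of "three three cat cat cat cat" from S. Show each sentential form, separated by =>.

S => S X => S X X => S X X X => S X X X X => three three X X X X => three three cat X X X => three three cat cat X X => three three cat cat cat X => three three cat cat cat cat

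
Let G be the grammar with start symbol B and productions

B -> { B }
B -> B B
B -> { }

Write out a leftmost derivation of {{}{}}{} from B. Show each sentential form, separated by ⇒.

B⇒BB⇒{B}B⇒{BB}B⇒{{}B}B⇒{{}{}}B⇒{{}{}}{}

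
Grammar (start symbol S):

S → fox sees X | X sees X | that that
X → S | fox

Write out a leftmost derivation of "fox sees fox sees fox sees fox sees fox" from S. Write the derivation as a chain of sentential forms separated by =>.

S => fox sees X => fox sees S => fox sees fox sees X => fox sees fox sees S => fox sees fox sees X sees X => fox sees fox sees fox sees X => fox sees fox sees fox sees S => fox sees fox sees fox sees X sees X => fox sees fox sees fox sees fox sees X => fox sees fox sees fox sees fox sees fox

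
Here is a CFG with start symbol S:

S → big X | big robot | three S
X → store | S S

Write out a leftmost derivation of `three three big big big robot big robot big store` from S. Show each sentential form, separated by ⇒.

S ⇒ three S ⇒ three three S ⇒ three three big X ⇒ three three big S S ⇒ three three big big X S ⇒ three three big big S S S ⇒ three three big big big robot S S ⇒ three three big big big robot big robot S ⇒ three three big big big robot big robot big X ⇒ three three big big big robot big robot big store

S ⇒ three S   [S → three S]
three S ⇒ three three S   [S → three S]
three three S ⇒ three three big X   [S → big X]
three three big X ⇒ three three big S S   [X → S S]
three three big S S ⇒ three three big big X S   [S → big X]
three three big big X S ⇒ three three big big S S S   [X → S S]
three three big big S S S ⇒ three three big big big robot S S   [S → big robot]
three three big big big robot S S ⇒ three three big big big robot big robot S   [S → big robot]
three three big big big robot big robot S ⇒ three three big big big robot big robot big X   [S → big X]
three three big big big robot big robot big X ⇒ three three big big big robot big robot big store   [X → store]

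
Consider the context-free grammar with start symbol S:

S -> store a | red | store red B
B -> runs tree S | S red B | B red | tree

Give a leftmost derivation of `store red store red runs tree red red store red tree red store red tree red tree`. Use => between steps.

S => store red B => store red S red B => store red store red B red B => store red store red runs tree S red B => store red store red runs tree red red B => store red store red runs tree red red S red B => store red store red runs tree red red store red B red B => store red store red runs tree red red store red tree red B => store red store red runs tree red red store red tree red S red B => store red store red runs tree red red store red tree red store red B red B => store red store red runs tree red red store red tree red store red tree red B => store red store red runs tree red red store red tree red store red tree red tree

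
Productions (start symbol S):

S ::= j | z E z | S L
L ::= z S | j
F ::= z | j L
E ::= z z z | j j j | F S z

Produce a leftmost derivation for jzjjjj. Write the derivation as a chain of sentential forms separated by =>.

S => SL   [S ::= S L]
SL => jL   [S ::= j]
jL => jzS   [L ::= z S]
jzS => jzSL   [S ::= S L]
jzSL => jzSLL   [S ::= S L]
jzSLL => jzSLLL   [S ::= S L]
jzSLLL => jzjLLL   [S ::= j]
jzjLLL => jzjjLL   [L ::= j]
jzjjLL => jzjjjL   [L ::= j]
jzjjjL => jzjjjj   [L ::= j]

S => SL => jL => jzS => jzSL => jzSLL => jzSLLL => jzjLLL => jzjjLL => jzjjjL => jzjjjj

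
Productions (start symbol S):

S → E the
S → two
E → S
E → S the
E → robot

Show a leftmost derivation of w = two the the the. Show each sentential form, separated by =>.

S => E the => S the => E the the => S the the the => two the the the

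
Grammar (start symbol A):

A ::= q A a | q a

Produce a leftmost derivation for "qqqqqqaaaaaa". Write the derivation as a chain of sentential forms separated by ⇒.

A ⇒ qAa ⇒ qqAaa ⇒ qqqAaaa ⇒ qqqqAaaaa ⇒ qqqqqAaaaaa ⇒ qqqqqqaaaaaa

A ⇒ qAa   [A ::= q A a]
qAa ⇒ qqAaa   [A ::= q A a]
qqAaa ⇒ qqqAaaa   [A ::= q A a]
qqqAaaa ⇒ qqqqAaaaa   [A ::= q A a]
qqqqAaaaa ⇒ qqqqqAaaaaa   [A ::= q A a]
qqqqqAaaaaa ⇒ qqqqqqaaaaaa   [A ::= q a]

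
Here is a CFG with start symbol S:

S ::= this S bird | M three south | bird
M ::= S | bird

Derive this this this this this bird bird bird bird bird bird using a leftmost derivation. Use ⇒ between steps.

S ⇒ this S bird ⇒ this this S bird bird ⇒ this this this S bird bird bird ⇒ this this this this S bird bird bird bird ⇒ this this this this this S bird bird bird bird bird ⇒ this this this this this bird bird bird bird bird bird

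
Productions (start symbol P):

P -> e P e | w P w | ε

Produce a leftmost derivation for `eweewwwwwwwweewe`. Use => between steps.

P => ePe   [P -> e P e]
ePe => ewPwe   [P -> w P w]
ewPwe => ewePewe   [P -> e P e]
ewePewe => eweePeewe   [P -> e P e]
eweePeewe => eweewPweewe   [P -> w P w]
eweewPweewe => eweewwPwweewe   [P -> w P w]
eweewwPwweewe => eweewwwPwwweewe   [P -> w P w]
eweewwwPwwweewe => eweewwwwPwwwweewe   [P -> w P w]
eweewwwwPwwwweewe => eweewwwwwwwweewe   [P -> ε]

P=>ePe=>ewPwe=>ewePewe=>eweePeewe=>eweewPweewe=>eweewwPwweewe=>eweewwwPwwweewe=>eweewwwwPwwwweewe=>eweewwwwwwwweewe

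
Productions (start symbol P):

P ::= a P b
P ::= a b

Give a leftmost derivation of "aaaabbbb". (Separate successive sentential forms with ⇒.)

P⇒aPb⇒aaPbb⇒aaaPbbb⇒aaaabbbb

P ⇒ aPb   [P ::= a P b]
aPb ⇒ aaPbb   [P ::= a P b]
aaPbb ⇒ aaaPbbb   [P ::= a P b]
aaaPbbb ⇒ aaaabbbb   [P ::= a b]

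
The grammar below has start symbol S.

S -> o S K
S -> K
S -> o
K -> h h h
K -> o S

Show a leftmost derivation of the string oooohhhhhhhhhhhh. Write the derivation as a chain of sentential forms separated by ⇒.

S ⇒ oSK   [S -> o S K]
oSK ⇒ oKK   [S -> K]
oKK ⇒ ooSK   [K -> o S]
ooSK ⇒ oooSKK   [S -> o S K]
oooSKK ⇒ ooooSKKK   [S -> o S K]
ooooSKKK ⇒ ooooKKKK   [S -> K]
ooooKKKK ⇒ oooohhhKKK   [K -> h h h]
oooohhhKKK ⇒ oooohhhhhhKK   [K -> h h h]
oooohhhhhhKK ⇒ oooohhhhhhhhhK   [K -> h h h]
oooohhhhhhhhhK ⇒ oooohhhhhhhhhhhh   [K -> h h h]

S ⇒ oSK ⇒ oKK ⇒ ooSK ⇒ oooSKK ⇒ ooooSKKK ⇒ ooooKKKK ⇒ oooohhhKKK ⇒ oooohhhhhhKK ⇒ oooohhhhhhhhhK ⇒ oooohhhhhhhhhhhh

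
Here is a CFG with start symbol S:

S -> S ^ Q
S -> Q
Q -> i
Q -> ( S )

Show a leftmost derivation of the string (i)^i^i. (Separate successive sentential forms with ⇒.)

S ⇒ S^Q ⇒ S^Q^Q ⇒ Q^Q^Q ⇒ (S)^Q^Q ⇒ (Q)^Q^Q ⇒ (i)^Q^Q ⇒ (i)^i^Q ⇒ (i)^i^i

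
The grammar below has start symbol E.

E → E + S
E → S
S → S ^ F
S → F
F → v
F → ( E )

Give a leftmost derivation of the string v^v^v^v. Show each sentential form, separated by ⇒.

E ⇒ S ⇒ S^F ⇒ S^F^F ⇒ S^F^F^F ⇒ F^F^F^F ⇒ v^F^F^F ⇒ v^v^F^F ⇒ v^v^v^F ⇒ v^v^v^v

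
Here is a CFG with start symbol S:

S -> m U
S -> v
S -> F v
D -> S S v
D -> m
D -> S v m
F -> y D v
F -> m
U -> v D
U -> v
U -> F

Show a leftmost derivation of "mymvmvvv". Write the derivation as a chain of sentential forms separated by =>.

S => mU   [S -> m U]
mU => mF   [U -> F]
mF => myDv   [F -> y D v]
myDv => mySSvv   [D -> S S v]
mySSvv => mymUSvv   [S -> m U]
mymUSvv => mymvSvv   [U -> v]
mymvSvv => mymvmUvv   [S -> m U]
mymvmUvv => mymvmvvv   [U -> v]

S => mU => mF => myDv => mySSvv => mymUSvv => mymvSvv => mymvmUvv => mymvmvvv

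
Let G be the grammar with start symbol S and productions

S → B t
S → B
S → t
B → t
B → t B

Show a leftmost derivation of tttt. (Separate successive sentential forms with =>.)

S=>Bt=>tBt=>ttBt=>tttt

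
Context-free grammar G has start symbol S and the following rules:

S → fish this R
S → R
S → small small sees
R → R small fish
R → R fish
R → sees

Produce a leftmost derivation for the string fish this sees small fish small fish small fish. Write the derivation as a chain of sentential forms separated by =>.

S => fish this R => fish this R small fish => fish this R small fish small fish => fish this R small fish small fish small fish => fish this sees small fish small fish small fish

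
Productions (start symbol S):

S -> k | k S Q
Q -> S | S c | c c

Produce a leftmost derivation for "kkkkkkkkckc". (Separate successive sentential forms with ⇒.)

S ⇒ kSQ   [S -> k S Q]
kSQ ⇒ kkSQQ   [S -> k S Q]
kkSQQ ⇒ kkkQQ   [S -> k]
kkkQQ ⇒ kkkScQ   [Q -> S c]
kkkScQ ⇒ kkkkSQcQ   [S -> k S Q]
kkkkSQcQ ⇒ kkkkkSQQcQ   [S -> k S Q]
kkkkkSQQcQ ⇒ kkkkkkQQcQ   [S -> k]
kkkkkkQQcQ ⇒ kkkkkkSQcQ   [Q -> S]
kkkkkkSQcQ ⇒ kkkkkkkQcQ   [S -> k]
kkkkkkkQcQ ⇒ kkkkkkkScQ   [Q -> S]
kkkkkkkScQ ⇒ kkkkkkkkcQ   [S -> k]
kkkkkkkkcQ ⇒ kkkkkkkkcSc   [Q -> S c]
kkkkkkkkcSc ⇒ kkkkkkkkckc   [S -> k]

S ⇒ kSQ ⇒ kkSQQ ⇒ kkkQQ ⇒ kkkScQ ⇒ kkkkSQcQ ⇒ kkkkkSQQcQ ⇒ kkkkkkQQcQ ⇒ kkkkkkSQcQ ⇒ kkkkkkkQcQ ⇒ kkkkkkkScQ ⇒ kkkkkkkkcQ ⇒ kkkkkkkkcSc ⇒ kkkkkkkkckc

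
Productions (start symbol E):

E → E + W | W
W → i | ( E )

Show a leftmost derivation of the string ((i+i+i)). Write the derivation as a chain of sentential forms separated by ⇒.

E⇒W⇒(E)⇒(W)⇒((E))⇒((E+W))⇒((E+W+W))⇒((W+W+W))⇒((i+W+W))⇒((i+i+W))⇒((i+i+i))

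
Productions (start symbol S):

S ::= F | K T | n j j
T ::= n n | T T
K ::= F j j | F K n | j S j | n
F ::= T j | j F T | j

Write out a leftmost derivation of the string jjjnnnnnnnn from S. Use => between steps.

S=>F=>jFT=>jjFTT=>jjjTT=>jjjTTT=>jjjTTTT=>jjjnnTTT=>jjjnnnnTT=>jjjnnnnnnT=>jjjnnnnnnnn

S => F   [S ::= F]
F => jFT   [F ::= j F T]
jFT => jjFTT   [F ::= j F T]
jjFTT => jjjTT   [F ::= j]
jjjTT => jjjTTT   [T ::= T T]
jjjTTT => jjjTTTT   [T ::= T T]
jjjTTTT => jjjnnTTT   [T ::= n n]
jjjnnTTT => jjjnnnnTT   [T ::= n n]
jjjnnnnTT => jjjnnnnnnT   [T ::= n n]
jjjnnnnnnT => jjjnnnnnnnn   [T ::= n n]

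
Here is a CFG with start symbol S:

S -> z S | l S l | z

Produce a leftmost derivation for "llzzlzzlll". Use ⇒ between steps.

S ⇒ lSl ⇒ llSll ⇒ llzSll ⇒ llzzSll ⇒ llzzlSlll ⇒ llzzlzSlll ⇒ llzzlzzlll

S ⇒ lSl   [S -> l S l]
lSl ⇒ llSll   [S -> l S l]
llSll ⇒ llzSll   [S -> z S]
llzSll ⇒ llzzSll   [S -> z S]
llzzSll ⇒ llzzlSlll   [S -> l S l]
llzzlSlll ⇒ llzzlzSlll   [S -> z S]
llzzlzSlll ⇒ llzzlzzlll   [S -> z]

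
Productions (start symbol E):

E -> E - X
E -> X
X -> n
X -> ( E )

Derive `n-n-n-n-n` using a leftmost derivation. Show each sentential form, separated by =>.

E => E-X => E-X-X => E-X-X-X => E-X-X-X-X => X-X-X-X-X => n-X-X-X-X => n-n-X-X-X => n-n-n-X-X => n-n-n-n-X => n-n-n-n-n

E => E-X   [E -> E - X]
E-X => E-X-X   [E -> E - X]
E-X-X => E-X-X-X   [E -> E - X]
E-X-X-X => E-X-X-X-X   [E -> E - X]
E-X-X-X-X => X-X-X-X-X   [E -> X]
X-X-X-X-X => n-X-X-X-X   [X -> n]
n-X-X-X-X => n-n-X-X-X   [X -> n]
n-n-X-X-X => n-n-n-X-X   [X -> n]
n-n-n-X-X => n-n-n-n-X   [X -> n]
n-n-n-n-X => n-n-n-n-n   [X -> n]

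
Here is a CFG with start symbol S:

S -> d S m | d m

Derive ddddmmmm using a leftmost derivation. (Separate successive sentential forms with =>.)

S => dSm => ddSmm => dddSmmm => ddddmmmm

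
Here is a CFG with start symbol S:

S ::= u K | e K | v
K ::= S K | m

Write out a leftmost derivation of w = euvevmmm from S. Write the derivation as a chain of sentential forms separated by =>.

S => eK => eSK => euKK => euSKK => euvKK => euvSKK => euveKKK => euveSKKK => euvevKKK => euvevmKK => euvevmmK => euvevmmm

S => eK   [S ::= e K]
eK => eSK   [K ::= S K]
eSK => euKK   [S ::= u K]
euKK => euSKK   [K ::= S K]
euSKK => euvKK   [S ::= v]
euvKK => euvSKK   [K ::= S K]
euvSKK => euveKKK   [S ::= e K]
euveKKK => euveSKKK   [K ::= S K]
euveSKKK => euvevKKK   [S ::= v]
euvevKKK => euvevmKK   [K ::= m]
euvevmKK => euvevmmK   [K ::= m]
euvevmmK => euvevmmm   [K ::= m]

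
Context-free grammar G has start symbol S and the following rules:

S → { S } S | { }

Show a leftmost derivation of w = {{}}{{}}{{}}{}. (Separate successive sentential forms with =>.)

S=>{S}S=>{{}}S=>{{}}{S}S=>{{}}{{}}S=>{{}}{{}}{S}S=>{{}}{{}}{{}}S=>{{}}{{}}{{}}{}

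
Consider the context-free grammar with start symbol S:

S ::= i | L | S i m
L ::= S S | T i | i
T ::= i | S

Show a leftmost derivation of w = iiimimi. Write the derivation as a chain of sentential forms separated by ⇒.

S ⇒ L ⇒ SS ⇒ iS ⇒ iL ⇒ iTi ⇒ iSi ⇒ iSimi ⇒ iSimimi ⇒ iiimimi

S ⇒ L   [S ::= L]
L ⇒ SS   [L ::= S S]
SS ⇒ iS   [S ::= i]
iS ⇒ iL   [S ::= L]
iL ⇒ iTi   [L ::= T i]
iTi ⇒ iSi   [T ::= S]
iSi ⇒ iSimi   [S ::= S i m]
iSimi ⇒ iSimimi   [S ::= S i m]
iSimimi ⇒ iiimimi   [S ::= i]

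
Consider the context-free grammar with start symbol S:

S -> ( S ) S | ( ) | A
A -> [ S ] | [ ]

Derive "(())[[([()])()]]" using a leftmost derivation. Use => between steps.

S => (S)S   [S -> ( S ) S]
(S)S => (())S   [S -> ( )]
(())S => (())A   [S -> A]
(())A => (())[S]   [A -> [ S ]]
(())[S] => (())[A]   [S -> A]
(())[A] => (())[[S]]   [A -> [ S ]]
(())[[S]] => (())[[(S)S]]   [S -> ( S ) S]
(())[[(S)S]] => (())[[(A)S]]   [S -> A]
(())[[(A)S]] => (())[[([S])S]]   [A -> [ S ]]
(())[[([S])S]] => (())[[([()])S]]   [S -> ( )]
(())[[([()])S]] => (())[[([()])()]]   [S -> ( )]

S => (S)S => (())S => (())A => (())[S] => (())[A] => (())[[S]] => (())[[(S)S]] => (())[[(A)S]] => (())[[([S])S]] => (())[[([()])S]] => (())[[([()])()]]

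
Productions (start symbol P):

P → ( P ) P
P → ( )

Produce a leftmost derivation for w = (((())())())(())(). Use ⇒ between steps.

P ⇒ (P)P   [P → ( P ) P]
(P)P ⇒ ((P)P)P   [P → ( P ) P]
((P)P)P ⇒ (((P)P)P)P   [P → ( P ) P]
(((P)P)P)P ⇒ (((())P)P)P   [P → ( )]
(((())P)P)P ⇒ (((())())P)P   [P → ( )]
(((())())P)P ⇒ (((())())())P   [P → ( )]
(((())())())P ⇒ (((())())())(P)P   [P → ( P ) P]
(((())())())(P)P ⇒ (((())())())(())P   [P → ( )]
(((())())())(())P ⇒ (((())())())(())()   [P → ( )]

P ⇒ (P)P ⇒ ((P)P)P ⇒ (((P)P)P)P ⇒ (((())P)P)P ⇒ (((())())P)P ⇒ (((())())())P ⇒ (((())())())(P)P ⇒ (((())())())(())P ⇒ (((())())())(())()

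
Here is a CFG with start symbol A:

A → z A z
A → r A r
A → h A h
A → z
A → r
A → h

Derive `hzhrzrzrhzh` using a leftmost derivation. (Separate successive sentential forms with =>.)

A => hAh   [A → h A h]
hAh => hzAzh   [A → z A z]
hzAzh => hzhAhzh   [A → h A h]
hzhAhzh => hzhrArhzh   [A → r A r]
hzhrArhzh => hzhrzAzrhzh   [A → z A z]
hzhrzAzrhzh => hzhrzrzrhzh   [A → r]

A=>hAh=>hzAzh=>hzhAhzh=>hzhrArhzh=>hzhrzAzrhzh=>hzhrzrzrhzh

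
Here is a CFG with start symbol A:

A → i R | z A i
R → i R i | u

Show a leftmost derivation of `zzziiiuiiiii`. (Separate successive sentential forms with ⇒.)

A⇒zAi⇒zzAii⇒zzzAiii⇒zzziRiii⇒zzziiRiiii⇒zzziiiRiiiii⇒zzziiiuiiiii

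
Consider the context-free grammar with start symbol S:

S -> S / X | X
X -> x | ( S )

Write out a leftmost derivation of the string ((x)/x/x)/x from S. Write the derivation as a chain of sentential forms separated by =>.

S=>S/X=>X/X=>(S)/X=>(S/X)/X=>(S/X/X)/X=>(X/X/X)/X=>((S)/X/X)/X=>((X)/X/X)/X=>((x)/X/X)/X=>((x)/x/X)/X=>((x)/x/x)/X=>((x)/x/x)/x

S => S/X   [S -> S / X]
S/X => X/X   [S -> X]
X/X => (S)/X   [X -> ( S )]
(S)/X => (S/X)/X   [S -> S / X]
(S/X)/X => (S/X/X)/X   [S -> S / X]
(S/X/X)/X => (X/X/X)/X   [S -> X]
(X/X/X)/X => ((S)/X/X)/X   [X -> ( S )]
((S)/X/X)/X => ((X)/X/X)/X   [S -> X]
((X)/X/X)/X => ((x)/X/X)/X   [X -> x]
((x)/X/X)/X => ((x)/x/X)/X   [X -> x]
((x)/x/X)/X => ((x)/x/x)/X   [X -> x]
((x)/x/x)/X => ((x)/x/x)/x   [X -> x]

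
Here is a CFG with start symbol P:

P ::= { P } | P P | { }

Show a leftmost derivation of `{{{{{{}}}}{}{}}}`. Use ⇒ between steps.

P ⇒ {P} ⇒ {{P}} ⇒ {{PP}} ⇒ {{PPP}} ⇒ {{{P}PP}} ⇒ {{{{P}}PP}} ⇒ {{{{{P}}}PP}} ⇒ {{{{{{}}}}PP}} ⇒ {{{{{{}}}}{}P}} ⇒ {{{{{{}}}}{}{}}}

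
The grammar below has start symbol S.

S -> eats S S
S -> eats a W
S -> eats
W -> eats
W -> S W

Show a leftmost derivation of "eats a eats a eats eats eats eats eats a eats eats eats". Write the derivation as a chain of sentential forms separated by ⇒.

S ⇒ eats a W   [S -> eats a W]
eats a W ⇒ eats a S W   [W -> S W]
eats a S W ⇒ eats a eats a W W   [S -> eats a W]
eats a eats a W W ⇒ eats a eats a S W W   [W -> S W]
eats a eats a S W W ⇒ eats a eats a eats S S W W   [S -> eats S S]
eats a eats a eats S S W W ⇒ eats a eats a eats eats S W W   [S -> eats]
eats a eats a eats eats S W W ⇒ eats a eats a eats eats eats S S W W   [S -> eats S S]
eats a eats a eats eats eats S S W W ⇒ eats a eats a eats eats eats eats S W W   [S -> eats]
eats a eats a eats eats eats eats S W W ⇒ eats a eats a eats eats eats eats eats a W W W   [S -> eats a W]
eats a eats a eats eats eats eats eats a W W W ⇒ eats a eats a eats eats eats eats eats a eats W W   [W -> eats]
eats a eats a eats eats eats eats eats a eats W W ⇒ eats a eats a eats eats eats eats eats a eats eats W   [W -> eats]
eats a eats a eats eats eats eats eats a eats eats W ⇒ eats a eats a eats eats eats eats eats a eats eats eats   [W -> eats]

S ⇒ eats a W ⇒ eats a S W ⇒ eats a eats a W W ⇒ eats a eats a S W W ⇒ eats a eats a eats S S W W ⇒ eats a eats a eats eats S W W ⇒ eats a eats a eats eats eats S S W W ⇒ eats a eats a eats eats eats eats S W W ⇒ eats a eats a eats eats eats eats eats a W W W ⇒ eats a eats a eats eats eats eats eats a eats W W ⇒ eats a eats a eats eats eats eats eats a eats eats W ⇒ eats a eats a eats eats eats eats eats a eats eats eats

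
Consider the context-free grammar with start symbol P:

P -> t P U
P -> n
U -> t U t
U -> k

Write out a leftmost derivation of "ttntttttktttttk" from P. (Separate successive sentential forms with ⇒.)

P ⇒ tPU   [P -> t P U]
tPU ⇒ ttPUU   [P -> t P U]
ttPUU ⇒ ttnUU   [P -> n]
ttnUU ⇒ ttntUtU   [U -> t U t]
ttntUtU ⇒ ttnttUttU   [U -> t U t]
ttnttUttU ⇒ ttntttUtttU   [U -> t U t]
ttntttUtttU ⇒ ttnttttUttttU   [U -> t U t]
ttnttttUttttU ⇒ ttntttttUtttttU   [U -> t U t]
ttntttttUtttttU ⇒ ttntttttktttttU   [U -> k]
ttntttttktttttU ⇒ ttntttttktttttk   [U -> k]

P ⇒ tPU ⇒ ttPUU ⇒ ttnUU ⇒ ttntUtU ⇒ ttnttUttU ⇒ ttntttUtttU ⇒ ttnttttUttttU ⇒ ttntttttUtttttU ⇒ ttntttttktttttU ⇒ ttntttttktttttk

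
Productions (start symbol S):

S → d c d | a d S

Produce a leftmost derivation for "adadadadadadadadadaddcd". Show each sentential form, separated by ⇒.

S ⇒ adS ⇒ adadS ⇒ adadadS ⇒ adadadadS ⇒ adadadadadS ⇒ adadadadadadS ⇒ adadadadadadadS ⇒ adadadadadadadadS ⇒ adadadadadadadadadS ⇒ adadadadadadadadadadS ⇒ adadadadadadadadadaddcd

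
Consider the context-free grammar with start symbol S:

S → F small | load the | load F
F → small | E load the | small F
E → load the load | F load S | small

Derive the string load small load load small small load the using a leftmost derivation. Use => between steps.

S => load F => load E load the => load F load S load the => load small load S load the => load small load load F load the => load small load load small F load the => load small load load small small load the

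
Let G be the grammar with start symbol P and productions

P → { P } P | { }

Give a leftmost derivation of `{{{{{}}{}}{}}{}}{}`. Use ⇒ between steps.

P⇒{P}P⇒{{P}P}P⇒{{{P}P}P}P⇒{{{{P}P}P}P}P⇒{{{{{}}P}P}P}P⇒{{{{{}}{}}P}P}P⇒{{{{{}}{}}{}}P}P⇒{{{{{}}{}}{}}{}}P⇒{{{{{}}{}}{}}{}}{}

P ⇒ {P}P   [P → { P } P]
{P}P ⇒ {{P}P}P   [P → { P } P]
{{P}P}P ⇒ {{{P}P}P}P   [P → { P } P]
{{{P}P}P}P ⇒ {{{{P}P}P}P}P   [P → { P } P]
{{{{P}P}P}P}P ⇒ {{{{{}}P}P}P}P   [P → { }]
{{{{{}}P}P}P}P ⇒ {{{{{}}{}}P}P}P   [P → { }]
{{{{{}}{}}P}P}P ⇒ {{{{{}}{}}{}}P}P   [P → { }]
{{{{{}}{}}{}}P}P ⇒ {{{{{}}{}}{}}{}}P   [P → { }]
{{{{{}}{}}{}}{}}P ⇒ {{{{{}}{}}{}}{}}{}   [P → { }]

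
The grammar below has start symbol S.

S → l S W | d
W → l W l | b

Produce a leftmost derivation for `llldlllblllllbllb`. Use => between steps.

S => lSW => llSWW => lllSWWW => llldWWW => llldlWlWW => llldllWllWW => llldlllWlllWW => llldlllblllWW => llldlllbllllWlW => llldlllblllllWllW => llldlllblllllbllW => llldlllblllllbllb

S => lSW   [S → l S W]
lSW => llSWW   [S → l S W]
llSWW => lllSWWW   [S → l S W]
lllSWWW => llldWWW   [S → d]
llldWWW => llldlWlWW   [W → l W l]
llldlWlWW => llldllWllWW   [W → l W l]
llldllWllWW => llldlllWlllWW   [W → l W l]
llldlllWlllWW => llldlllblllWW   [W → b]
llldlllblllWW => llldlllbllllWlW   [W → l W l]
llldlllbllllWlW => llldlllblllllWllW   [W → l W l]
llldlllblllllWllW => llldlllblllllbllW   [W → b]
llldlllblllllbllW => llldlllblllllbllb   [W → b]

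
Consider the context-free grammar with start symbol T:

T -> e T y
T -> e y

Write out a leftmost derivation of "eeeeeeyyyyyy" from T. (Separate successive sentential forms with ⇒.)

T ⇒ eTy   [T -> e T y]
eTy ⇒ eeTyy   [T -> e T y]
eeTyy ⇒ eeeTyyy   [T -> e T y]
eeeTyyy ⇒ eeeeTyyyy   [T -> e T y]
eeeeTyyyy ⇒ eeeeeTyyyyy   [T -> e T y]
eeeeeTyyyyy ⇒ eeeeeeyyyyyy   [T -> e y]

T ⇒ eTy ⇒ eeTyy ⇒ eeeTyyy ⇒ eeeeTyyyy ⇒ eeeeeTyyyyy ⇒ eeeeeeyyyyyy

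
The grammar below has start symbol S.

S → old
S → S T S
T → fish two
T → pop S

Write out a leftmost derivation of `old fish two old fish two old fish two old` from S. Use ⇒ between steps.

S ⇒ S T S   [S → S T S]
S T S ⇒ S T S T S   [S → S T S]
S T S T S ⇒ S T S T S T S   [S → S T S]
S T S T S T S ⇒ old T S T S T S   [S → old]
old T S T S T S ⇒ old fish two S T S T S   [T → fish two]
old fish two S T S T S ⇒ old fish two old T S T S   [S → old]
old fish two old T S T S ⇒ old fish two old fish two S T S   [T → fish two]
old fish two old fish two S T S ⇒ old fish two old fish two old T S   [S → old]
old fish two old fish two old T S ⇒ old fish two old fish two old fish two S   [T → fish two]
old fish two old fish two old fish two S ⇒ old fish two old fish two old fish two old   [S → old]

S ⇒ S T S ⇒ S T S T S ⇒ S T S T S T S ⇒ old T S T S T S ⇒ old fish two S T S T S ⇒ old fish two old T S T S ⇒ old fish two old fish two S T S ⇒ old fish two old fish two old T S ⇒ old fish two old fish two old fish two S ⇒ old fish two old fish two old fish two old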